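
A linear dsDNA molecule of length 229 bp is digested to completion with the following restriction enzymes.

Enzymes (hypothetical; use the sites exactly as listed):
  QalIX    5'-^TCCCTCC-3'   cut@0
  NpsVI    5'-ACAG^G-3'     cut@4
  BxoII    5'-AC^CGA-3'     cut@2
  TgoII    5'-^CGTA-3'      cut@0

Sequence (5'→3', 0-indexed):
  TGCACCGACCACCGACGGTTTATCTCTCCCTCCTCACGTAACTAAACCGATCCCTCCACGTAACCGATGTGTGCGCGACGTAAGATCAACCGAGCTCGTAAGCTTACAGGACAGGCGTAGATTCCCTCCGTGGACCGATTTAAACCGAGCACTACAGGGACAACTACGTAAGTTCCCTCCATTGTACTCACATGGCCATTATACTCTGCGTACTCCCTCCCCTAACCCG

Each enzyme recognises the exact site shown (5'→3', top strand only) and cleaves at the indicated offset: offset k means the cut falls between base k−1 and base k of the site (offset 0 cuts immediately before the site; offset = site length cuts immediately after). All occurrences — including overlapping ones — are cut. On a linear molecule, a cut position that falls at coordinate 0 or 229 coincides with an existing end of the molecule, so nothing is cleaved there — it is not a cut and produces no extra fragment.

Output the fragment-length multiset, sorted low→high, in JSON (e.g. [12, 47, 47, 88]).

[1,3,5,5,5,6,6,7,7,7,8,9,10,10,11,12,12,13,13,14,14,16,35]

Site scan:
  QalIX TCCCTCC/0: at [26, 50, 122, 173, 213] ⇒ [26, 50, 122, 173, 213]
  NpsVI ACAGG/4: at [105, 110, 153] ⇒ [109, 114, 157]
  BxoII ACCGA/2: at [3, 10, 45, 62, 88, 133, 143] ⇒ [5, 12, 47, 64, 90, 135, 145]
  TgoII CGTA/0: at [36, 58, 78, 96, 115, 166, 208] ⇒ [36, 58, 78, 96, 115, 166, 208]

All cut coordinates (distinct, sorted): [5, 12, 26, 36, 47, 50, 58, 64, 78, 90, 96, 109, 114, 115, 122, 135, 145, 157, 166, 173, 208, 213]

Fragments:
  [0,5): 5 bp
  [5,12): 7 bp
  [12,26): 14 bp
  [26,36): 10 bp
  [36,47): 11 bp
  [47,50): 3 bp
  [50,58): 8 bp
  [58,64): 6 bp
  [64,78): 14 bp
  [78,90): 12 bp
  [90,96): 6 bp
  [96,109): 13 bp
  [109,114): 5 bp
  [114,115): 1 bp
  [115,122): 7 bp
  [122,135): 13 bp
  [135,145): 10 bp
  [145,157): 12 bp
  [157,166): 9 bp
  [166,173): 7 bp
  [173,208): 35 bp
  [208,213): 5 bp
  [213,229): 16 bp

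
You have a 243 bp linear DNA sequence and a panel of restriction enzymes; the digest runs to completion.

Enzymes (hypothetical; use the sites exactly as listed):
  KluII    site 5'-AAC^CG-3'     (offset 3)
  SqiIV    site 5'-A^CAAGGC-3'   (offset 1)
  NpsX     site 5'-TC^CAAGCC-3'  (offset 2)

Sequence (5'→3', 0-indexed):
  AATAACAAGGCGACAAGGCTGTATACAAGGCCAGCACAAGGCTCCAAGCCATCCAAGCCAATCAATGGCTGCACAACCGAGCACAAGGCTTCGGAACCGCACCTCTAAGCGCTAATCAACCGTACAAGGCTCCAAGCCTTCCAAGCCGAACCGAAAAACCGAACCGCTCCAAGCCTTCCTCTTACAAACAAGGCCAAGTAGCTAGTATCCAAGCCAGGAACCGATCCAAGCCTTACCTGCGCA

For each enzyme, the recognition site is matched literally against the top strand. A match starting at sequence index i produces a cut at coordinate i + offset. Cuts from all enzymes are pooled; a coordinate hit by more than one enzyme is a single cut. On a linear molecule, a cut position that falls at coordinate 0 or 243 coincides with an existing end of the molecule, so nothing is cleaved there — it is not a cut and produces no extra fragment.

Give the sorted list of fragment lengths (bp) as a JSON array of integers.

[4,5,5,5,5,6,8,8,8,8,9,9,10,11,12,12,14,17,19,21,23,24]

Scan for sites:
  KluII AACCG/3: at [74, 94, 117, 148, 156, 161, 218] ⇒ [77, 97, 120, 151, 159, 164, 221]
  SqiIV ACAAGGC/1: at [4, 12, 24, 35, 82, 123, 187] ⇒ [5, 13, 25, 36, 83, 124, 188]
  NpsX TCCAAGCC/2: at [42, 51, 130, 139, 167, 207, 224] ⇒ [44, 53, 132, 141, 169, 209, 226]

All cut coordinates (distinct, sorted): [5, 13, 25, 36, 44, 53, 77, 83, 97, 120, 124, 132, 141, 151, 159, 164, 169, 188, 209, 221, 226]

Fragment lengths:
  [0,5): 5 bp
  [5,13): 8 bp
  [13,25): 12 bp
  [25,36): 11 bp
  [36,44): 8 bp
  [44,53): 9 bp
  [53,77): 24 bp
  [77,83): 6 bp
  [83,97): 14 bp
  [97,120): 23 bp
  [120,124): 4 bp
  [124,132): 8 bp
  [132,141): 9 bp
  [141,151): 10 bp
  [151,159): 8 bp
  [159,164): 5 bp
  [164,169): 5 bp
  [169,188): 19 bp
  [188,209): 21 bp
  [209,221): 12 bp
  [221,226): 5 bp
  [226,243): 17 bp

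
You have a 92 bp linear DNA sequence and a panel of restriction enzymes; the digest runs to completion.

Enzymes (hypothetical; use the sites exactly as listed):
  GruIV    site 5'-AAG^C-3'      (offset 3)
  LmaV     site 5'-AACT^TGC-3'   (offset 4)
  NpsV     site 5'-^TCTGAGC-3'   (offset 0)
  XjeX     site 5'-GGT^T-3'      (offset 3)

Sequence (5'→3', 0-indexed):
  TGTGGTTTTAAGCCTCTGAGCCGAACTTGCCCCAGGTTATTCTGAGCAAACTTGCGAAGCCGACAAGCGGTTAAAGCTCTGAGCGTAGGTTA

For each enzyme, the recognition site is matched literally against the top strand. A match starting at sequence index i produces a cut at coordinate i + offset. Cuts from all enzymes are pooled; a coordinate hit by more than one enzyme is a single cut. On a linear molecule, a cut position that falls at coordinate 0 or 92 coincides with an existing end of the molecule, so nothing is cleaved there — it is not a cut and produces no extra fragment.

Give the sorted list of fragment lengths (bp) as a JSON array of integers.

[1,2,2,3,4,5,6,6,7,8,10,12,13,13]

Per-enzyme occurrences:
  GruIV (AAGC, off=3): starts [9, 56, 64, 73] → cuts [12, 59, 67, 76]
  LmaV (AACTTGC, off=4): starts [23, 48] → cuts [27, 52]
  NpsV (TCTGAGC, off=0): starts [14, 40, 77] → cuts [14, 40, 77]
  XjeX (GGTT, off=3): starts [3, 34, 68, 87] → cuts [6, 37, 71, 90]

Pooled cuts: [6, 12, 14, 27, 37, 40, 52, 59, 67, 71, 76, 77, 90]

Fragments:
  [0,6): 6 bp
  [6,12): 6 bp
  [12,14): 2 bp
  [14,27): 13 bp
  [27,37): 10 bp
  [37,40): 3 bp
  [40,52): 12 bp
  [52,59): 7 bp
  [59,67): 8 bp
  [67,71): 4 bp
  [71,76): 5 bp
  [76,77): 1 bp
  [77,90): 13 bp
  [90,92): 2 bp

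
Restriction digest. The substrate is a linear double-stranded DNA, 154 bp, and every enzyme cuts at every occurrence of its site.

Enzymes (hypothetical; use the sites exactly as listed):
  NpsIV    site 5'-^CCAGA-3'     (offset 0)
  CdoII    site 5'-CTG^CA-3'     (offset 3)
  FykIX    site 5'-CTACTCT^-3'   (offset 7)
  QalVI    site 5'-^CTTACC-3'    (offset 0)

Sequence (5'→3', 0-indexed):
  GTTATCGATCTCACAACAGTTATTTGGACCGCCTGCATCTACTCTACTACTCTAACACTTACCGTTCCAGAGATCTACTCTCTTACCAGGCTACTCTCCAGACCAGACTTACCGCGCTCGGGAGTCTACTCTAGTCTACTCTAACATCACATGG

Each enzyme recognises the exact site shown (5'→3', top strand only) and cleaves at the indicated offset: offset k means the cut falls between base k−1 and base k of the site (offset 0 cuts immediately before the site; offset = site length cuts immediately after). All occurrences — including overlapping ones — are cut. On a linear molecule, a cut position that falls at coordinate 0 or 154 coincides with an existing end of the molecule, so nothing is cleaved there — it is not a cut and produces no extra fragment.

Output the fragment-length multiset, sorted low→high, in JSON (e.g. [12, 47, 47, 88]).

[4,5,5,8,9,10,10,12,15,16,25,35]

Site scan:
  NpsIV (CCAGA, off=0): starts [66, 97, 102] → cuts [66, 97, 102]
  CdoII (CTGCA, off=3): starts [32] → cuts [35]
  FykIX (CTACTCT, off=7): starts [38, 46, 74, 90, 125, 135] → cuts [45, 53, 81, 97, 132, 142]
  QalVI (CTTACC, off=0): starts [57, 81, 107] → cuts [57, 81, 107]

All cut coordinates (distinct, sorted): [35, 45, 53, 57, 66, 81, 97, 102, 107, 132, 142]

Fragment lengths:
  [0,35): 35 bp
  [35,45): 10 bp
  [45,53): 8 bp
  [53,57): 4 bp
  [57,66): 9 bp
  [66,81): 15 bp
  [81,97): 16 bp
  [97,102): 5 bp
  [102,107): 5 bp
  [107,132): 25 bp
  [132,142): 10 bp
  [142,154): 12 bp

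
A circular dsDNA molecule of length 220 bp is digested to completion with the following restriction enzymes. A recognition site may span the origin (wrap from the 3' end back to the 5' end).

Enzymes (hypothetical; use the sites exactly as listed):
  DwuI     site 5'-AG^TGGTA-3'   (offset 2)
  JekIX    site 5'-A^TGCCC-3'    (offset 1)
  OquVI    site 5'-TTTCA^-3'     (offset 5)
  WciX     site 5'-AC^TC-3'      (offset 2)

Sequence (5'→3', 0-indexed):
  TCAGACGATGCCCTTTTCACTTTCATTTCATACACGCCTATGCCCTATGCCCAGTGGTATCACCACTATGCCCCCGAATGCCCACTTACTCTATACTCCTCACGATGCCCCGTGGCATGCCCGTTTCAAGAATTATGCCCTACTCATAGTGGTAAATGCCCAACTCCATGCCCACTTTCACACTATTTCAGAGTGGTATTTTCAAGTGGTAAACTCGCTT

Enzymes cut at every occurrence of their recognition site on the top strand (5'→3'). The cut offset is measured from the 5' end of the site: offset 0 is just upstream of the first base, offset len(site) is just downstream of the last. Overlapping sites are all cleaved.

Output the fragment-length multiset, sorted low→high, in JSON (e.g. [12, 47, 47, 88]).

[2,3,4,5,5,6,6,7,7,7,7,7,8,8,8,9,9,10,10,10,11,11,11,11,12,12,14]

Scan for sites:
  DwuI (AGTGGTA, off=2): starts [52, 147, 191, 204] → cuts [54, 149, 193, 206]
  JekIX (ATGCCC, off=1): starts [7, 39, 46, 67, 77, 104, 116, 134, 155, 167] → cuts [8, 40, 47, 68, 78, 105, 117, 135, 156, 168]
  OquVI (TTTCA, off=5): starts [14, 20, 25, 123, 175, 185, 199, 218] → cuts [3, 19, 25, 30, 128, 180, 190, 204]
  WciX (ACTC, off=2): starts [87, 94, 141, 162, 212] → cuts [89, 96, 143, 164, 214]

Pooled cuts: [3, 8, 19, 25, 30, 40, 47, 54, 68, 78, 89, 96, 105, 117, 128, 135, 143, 149, 156, 164, 168, 180, 190, 193, 204, 206, 214]

Fragment lengths:
  3→8: 5 bp
  8→19: 11 bp
  19→25: 6 bp
  25→30: 5 bp
  30→40: 10 bp
  40→47: 7 bp
  47→54: 7 bp
  54→68: 14 bp
  68→78: 10 bp
  78→89: 11 bp
  89→96: 7 bp
  96→105: 9 bp
  105→117: 12 bp
  117→128: 11 bp
  128→135: 7 bp
  135→143: 8 bp
  143→149: 6 bp
  149→156: 7 bp
  156→164: 8 bp
  164→168: 4 bp
  168→180: 12 bp
  180→190: 10 bp
  190→193: 3 bp
  193→204: 11 bp
  204→206: 2 bp
  206→214: 8 bp
  214→3 (wrap): 220-214+3 = 9 bp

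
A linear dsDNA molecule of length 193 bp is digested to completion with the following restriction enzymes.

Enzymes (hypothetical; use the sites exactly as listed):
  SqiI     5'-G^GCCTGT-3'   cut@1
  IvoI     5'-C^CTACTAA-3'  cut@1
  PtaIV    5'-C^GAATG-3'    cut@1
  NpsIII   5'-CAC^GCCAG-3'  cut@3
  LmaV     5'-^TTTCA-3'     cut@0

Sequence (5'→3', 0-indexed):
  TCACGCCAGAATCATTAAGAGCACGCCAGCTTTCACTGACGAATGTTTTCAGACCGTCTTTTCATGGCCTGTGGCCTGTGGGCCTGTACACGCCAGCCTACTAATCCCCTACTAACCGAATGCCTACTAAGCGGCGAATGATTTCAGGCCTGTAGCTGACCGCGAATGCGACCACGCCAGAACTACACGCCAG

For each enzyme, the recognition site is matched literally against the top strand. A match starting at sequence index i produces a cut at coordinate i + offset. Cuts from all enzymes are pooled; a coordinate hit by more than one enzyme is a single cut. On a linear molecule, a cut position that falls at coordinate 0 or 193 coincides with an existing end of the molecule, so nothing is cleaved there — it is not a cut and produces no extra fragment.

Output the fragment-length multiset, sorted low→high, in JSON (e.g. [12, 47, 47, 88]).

[4,5,6,6,6,6,6,6,7,7,8,9,10,10,11,12,12,13,13,16,20]

Per-enzyme occurrences:
  SqiI (GGCCTGT, off=1): starts [65, 72, 80, 146] → cuts [66, 73, 81, 147]
  IvoI (CCTACTAA, off=1): starts [96, 107, 122] → cuts [97, 108, 123]
  PtaIV (CGAATG, off=1): starts [39, 116, 134, 162] → cuts [40, 117, 135, 163]
  NpsIII (CACGCCAG, off=3): starts [1, 21, 88, 172, 185] → cuts [4, 24, 91, 175, 188]
  LmaV (TTTCA, off=0): starts [30, 46, 59, 141] → cuts [30, 46, 59, 141]

All cut coordinates (distinct, sorted): [4, 24, 30, 40, 46, 59, 66, 73, 81, 91, 97, 108, 117, 123, 135, 141, 147, 163, 175, 188]

Fragment lengths:
  [0,4): 4 bp
  [4,24): 20 bp
  [24,30): 6 bp
  [30,40): 10 bp
  [40,46): 6 bp
  [46,59): 13 bp
  [59,66): 7 bp
  [66,73): 7 bp
  [73,81): 8 bp
  [81,91): 10 bp
  [91,97): 6 bp
  [97,108): 11 bp
  [108,117): 9 bp
  [117,123): 6 bp
  [123,135): 12 bp
  [135,141): 6 bp
  [141,147): 6 bp
  [147,163): 16 bp
  [163,175): 12 bp
  [175,188): 13 bp
  [188,193): 5 bp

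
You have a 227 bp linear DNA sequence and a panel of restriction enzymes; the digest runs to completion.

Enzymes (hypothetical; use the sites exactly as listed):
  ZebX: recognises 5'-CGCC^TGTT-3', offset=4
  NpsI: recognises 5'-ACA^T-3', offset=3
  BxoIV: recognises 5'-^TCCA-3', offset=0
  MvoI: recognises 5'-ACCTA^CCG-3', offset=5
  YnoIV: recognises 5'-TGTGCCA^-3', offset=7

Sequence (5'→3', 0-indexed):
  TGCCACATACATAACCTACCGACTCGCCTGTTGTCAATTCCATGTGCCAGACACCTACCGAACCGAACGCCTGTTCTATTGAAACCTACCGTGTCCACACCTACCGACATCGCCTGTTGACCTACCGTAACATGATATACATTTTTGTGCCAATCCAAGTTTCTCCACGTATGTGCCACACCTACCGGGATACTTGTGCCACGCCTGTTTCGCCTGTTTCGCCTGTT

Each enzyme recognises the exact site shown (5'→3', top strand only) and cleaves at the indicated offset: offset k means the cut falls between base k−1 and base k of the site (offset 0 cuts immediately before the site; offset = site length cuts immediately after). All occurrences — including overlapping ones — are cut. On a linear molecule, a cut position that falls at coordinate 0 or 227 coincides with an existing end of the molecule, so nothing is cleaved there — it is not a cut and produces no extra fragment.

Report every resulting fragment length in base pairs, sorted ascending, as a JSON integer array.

[1,4,4,4,5,5,6,6,7,7,8,8,9,9,9,10,10,10,10,10,11,11,14,15,17,17]

Scan for sites:
  ZebX (CGCCTGTT, off=4): starts [24, 67, 110, 201, 210, 219] → cuts [28, 71, 114, 205, 214, 223]
  NpsI (ACAT, off=3): starts [4, 8, 106, 129, 138] → cuts [7, 11, 109, 132, 141]
  BxoIV (TCCA, off=0): starts [38, 93, 153, 163] → cuts [38, 93, 153, 163]
  MvoI (ACCTACCG, off=5): starts [13, 52, 83, 98, 119, 179] → cuts [18, 57, 88, 103, 124, 184]
  YnoIV (TGTGCCA, off=7): starts [42, 145, 171, 194] → cuts [49, 152, 178, 201]

All cut coordinates (distinct, sorted): [7, 11, 18, 28, 38, 49, 57, 71, 88, 93, 103, 109, 114, 124, 132, 141, 152, 153, 163, 178, 184, 201, 205, 214, 223]

Fragment lengths:
  [0,7): 7 bp
  [7,11): 4 bp
  [11,18): 7 bp
  [18,28): 10 bp
  [28,38): 10 bp
  [38,49): 11 bp
  [49,57): 8 bp
  [57,71): 14 bp
  [71,88): 17 bp
  [88,93): 5 bp
  [93,103): 10 bp
  [103,109): 6 bp
  [109,114): 5 bp
  [114,124): 10 bp
  [124,132): 8 bp
  [132,141): 9 bp
  [141,152): 11 bp
  [152,153): 1 bp
  [153,163): 10 bp
  [163,178): 15 bp
  [178,184): 6 bp
  [184,201): 17 bp
  [201,205): 4 bp
  [205,214): 9 bp
  [214,223): 9 bp
  [223,227): 4 bp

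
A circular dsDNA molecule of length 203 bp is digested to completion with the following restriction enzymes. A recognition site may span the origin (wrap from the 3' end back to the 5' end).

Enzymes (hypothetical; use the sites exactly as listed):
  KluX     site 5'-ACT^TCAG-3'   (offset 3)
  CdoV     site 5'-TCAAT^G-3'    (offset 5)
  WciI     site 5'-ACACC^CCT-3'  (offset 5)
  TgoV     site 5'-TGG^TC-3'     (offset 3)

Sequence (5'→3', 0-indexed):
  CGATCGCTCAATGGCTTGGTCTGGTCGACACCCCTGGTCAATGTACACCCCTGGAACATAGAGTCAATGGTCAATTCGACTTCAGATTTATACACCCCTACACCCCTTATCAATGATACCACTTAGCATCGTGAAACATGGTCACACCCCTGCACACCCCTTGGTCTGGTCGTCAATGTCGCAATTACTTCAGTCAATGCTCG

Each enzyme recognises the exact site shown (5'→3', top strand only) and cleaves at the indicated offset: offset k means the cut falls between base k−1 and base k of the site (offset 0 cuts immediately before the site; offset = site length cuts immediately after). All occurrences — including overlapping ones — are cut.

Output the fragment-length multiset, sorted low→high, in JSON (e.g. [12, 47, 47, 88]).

Per-enzyme occurrences:
  KluX ACTTCAG/3: at [78, 186] ⇒ [81, 189]
  CdoV TCAATG/5: at [7, 37, 63, 109, 172, 193] ⇒ [12, 42, 68, 114, 177, 198]
  WciI ACACCCCT/5: at [27, 44, 91, 99, 143, 153] ⇒ [32, 49, 96, 104, 148, 158]
  TgoV TGGTC/3: at [16, 21, 34, 67, 138, 161, 166] ⇒ [19, 24, 37, 70, 141, 164, 169]

All cut coordinates (distinct, sorted): [12, 19, 24, 32, 37, 42, 49, 68, 70, 81, 96, 104, 114, 141, 148, 158, 164, 169, 177, 189, 198]

Fragment lengths:
  12→19: 7 bp
  19→24: 5 bp
  24→32: 8 bp
  32→37: 5 bp
  37→42: 5 bp
  42→49: 7 bp
  49→68: 19 bp
  68→70: 2 bp
  70→81: 11 bp
  81→96: 15 bp
  96→104: 8 bp
  104→114: 10 bp
  114→141: 27 bp
  141→148: 7 bp
  148→158: 10 bp
  158→164: 6 bp
  164→169: 5 bp
  169→177: 8 bp
  177→189: 12 bp
  189→198: 9 bp
  198→12 (wrap): 203-198+12 = 17 bp

[2,5,5,5,5,6,7,7,7,8,8,8,9,10,10,11,12,15,17,19,27]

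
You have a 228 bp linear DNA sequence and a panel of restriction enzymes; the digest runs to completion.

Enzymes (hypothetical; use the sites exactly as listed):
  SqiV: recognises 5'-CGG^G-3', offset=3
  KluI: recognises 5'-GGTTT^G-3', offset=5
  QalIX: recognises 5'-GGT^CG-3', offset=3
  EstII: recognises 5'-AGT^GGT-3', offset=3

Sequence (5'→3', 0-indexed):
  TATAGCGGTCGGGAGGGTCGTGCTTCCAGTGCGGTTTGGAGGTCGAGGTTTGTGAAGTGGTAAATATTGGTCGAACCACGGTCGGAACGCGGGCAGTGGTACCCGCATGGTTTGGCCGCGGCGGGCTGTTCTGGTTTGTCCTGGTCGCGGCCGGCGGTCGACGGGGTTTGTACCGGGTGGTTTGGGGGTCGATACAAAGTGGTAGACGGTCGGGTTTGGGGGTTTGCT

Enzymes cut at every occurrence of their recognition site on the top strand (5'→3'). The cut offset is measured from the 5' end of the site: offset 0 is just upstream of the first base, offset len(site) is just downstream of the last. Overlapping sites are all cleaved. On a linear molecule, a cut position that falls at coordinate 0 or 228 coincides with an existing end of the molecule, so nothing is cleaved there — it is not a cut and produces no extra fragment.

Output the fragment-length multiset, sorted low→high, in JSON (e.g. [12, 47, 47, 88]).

Site scan:
  SqiV (CGGG, off=3): starts [9, 89, 121, 161, 173, 210] → cuts [12, 92, 124, 164, 176, 213]
  KluI (GGTTTG, off=5): starts [32, 46, 108, 132, 164, 178, 212, 220] → cuts [37, 51, 113, 137, 169, 183, 217, 225]
  QalIX (GGTCG, off=3): starts [6, 15, 40, 68, 79, 142, 155, 186, 207] → cuts [9, 18, 43, 71, 82, 145, 158, 189, 210]
  EstII (AGTGGT, off=3): starts [55, 94, 197] → cuts [58, 97, 200]

Pooled cuts: [9, 12, 18, 37, 43, 51, 58, 71, 82, 92, 97, 113, 124, 137, 145, 158, 164, 169, 176, 183, 189, 200, 210, 213, 217, 225]

Fragment lengths:
  [0,9): 9 bp
  [9,12): 3 bp
  [12,18): 6 bp
  [18,37): 19 bp
  [37,43): 6 bp
  [43,51): 8 bp
  [51,58): 7 bp
  [58,71): 13 bp
  [71,82): 11 bp
  [82,92): 10 bp
  [92,97): 5 bp
  [97,113): 16 bp
  [113,124): 11 bp
  [124,137): 13 bp
  [137,145): 8 bp
  [145,158): 13 bp
  [158,164): 6 bp
  [164,169): 5 bp
  [169,176): 7 bp
  [176,183): 7 bp
  [183,189): 6 bp
  [189,200): 11 bp
  [200,210): 10 bp
  [210,213): 3 bp
  [213,217): 4 bp
  [217,225): 8 bp
  [225,228): 3 bp

[3,3,3,4,5,5,6,6,6,6,7,7,7,8,8,8,9,10,10,11,11,11,13,13,13,16,19]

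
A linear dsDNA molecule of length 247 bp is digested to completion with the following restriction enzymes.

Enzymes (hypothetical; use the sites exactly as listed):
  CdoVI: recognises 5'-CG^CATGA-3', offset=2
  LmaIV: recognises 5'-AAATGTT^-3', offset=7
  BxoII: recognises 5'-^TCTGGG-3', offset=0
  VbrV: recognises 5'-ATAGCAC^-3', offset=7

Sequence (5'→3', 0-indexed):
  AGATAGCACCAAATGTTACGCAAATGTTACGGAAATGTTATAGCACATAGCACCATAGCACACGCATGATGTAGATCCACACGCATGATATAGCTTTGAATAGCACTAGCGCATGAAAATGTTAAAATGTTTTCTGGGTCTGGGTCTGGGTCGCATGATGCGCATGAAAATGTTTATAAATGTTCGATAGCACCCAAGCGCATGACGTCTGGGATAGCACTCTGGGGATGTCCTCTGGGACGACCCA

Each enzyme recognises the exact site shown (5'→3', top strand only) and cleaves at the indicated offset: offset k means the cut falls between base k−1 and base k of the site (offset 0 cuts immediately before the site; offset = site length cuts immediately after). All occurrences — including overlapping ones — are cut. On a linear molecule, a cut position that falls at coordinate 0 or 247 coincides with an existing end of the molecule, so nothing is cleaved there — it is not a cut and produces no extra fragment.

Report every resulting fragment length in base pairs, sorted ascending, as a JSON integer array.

[1,3,5,6,6,7,7,7,7,8,8,8,9,9,9,9,10,11,11,12,12,13,13,14,19,23]

Site scan:
  CdoVI CGCATGA/2: at [62, 81, 109, 151, 160, 198] ⇒ [64, 83, 111, 153, 162, 200]
  LmaIV AAATGTT/7: at [10, 21, 32, 116, 124, 167, 177] ⇒ [17, 28, 39, 123, 131, 174, 184]
  BxoII TCTGGG/0: at [132, 138, 144, 207, 220, 233] ⇒ [132, 138, 144, 207, 220, 233]
  VbrV ATAGCAC/7: at [2, 39, 46, 54, 99, 186, 213] ⇒ [9, 46, 53, 61, 106, 193, 220]

All cut coordinates (distinct, sorted): [9, 17, 28, 39, 46, 53, 61, 64, 83, 106, 111, 123, 131, 132, 138, 144, 153, 162, 174, 184, 193, 200, 207, 220, 233]

Fragment lengths:
  [0,9): 9 bp
  [9,17): 8 bp
  [17,28): 11 bp
  [28,39): 11 bp
  [39,46): 7 bp
  [46,53): 7 bp
  [53,61): 8 bp
  [61,64): 3 bp
  [64,83): 19 bp
  [83,106): 23 bp
  [106,111): 5 bp
  [111,123): 12 bp
  [123,131): 8 bp
  [131,132): 1 bp
  [132,138): 6 bp
  [138,144): 6 bp
  [144,153): 9 bp
  [153,162): 9 bp
  [162,174): 12 bp
  [174,184): 10 bp
  [184,193): 9 bp
  [193,200): 7 bp
  [200,207): 7 bp
  [207,220): 13 bp
  [220,233): 13 bp
  [233,247): 14 bp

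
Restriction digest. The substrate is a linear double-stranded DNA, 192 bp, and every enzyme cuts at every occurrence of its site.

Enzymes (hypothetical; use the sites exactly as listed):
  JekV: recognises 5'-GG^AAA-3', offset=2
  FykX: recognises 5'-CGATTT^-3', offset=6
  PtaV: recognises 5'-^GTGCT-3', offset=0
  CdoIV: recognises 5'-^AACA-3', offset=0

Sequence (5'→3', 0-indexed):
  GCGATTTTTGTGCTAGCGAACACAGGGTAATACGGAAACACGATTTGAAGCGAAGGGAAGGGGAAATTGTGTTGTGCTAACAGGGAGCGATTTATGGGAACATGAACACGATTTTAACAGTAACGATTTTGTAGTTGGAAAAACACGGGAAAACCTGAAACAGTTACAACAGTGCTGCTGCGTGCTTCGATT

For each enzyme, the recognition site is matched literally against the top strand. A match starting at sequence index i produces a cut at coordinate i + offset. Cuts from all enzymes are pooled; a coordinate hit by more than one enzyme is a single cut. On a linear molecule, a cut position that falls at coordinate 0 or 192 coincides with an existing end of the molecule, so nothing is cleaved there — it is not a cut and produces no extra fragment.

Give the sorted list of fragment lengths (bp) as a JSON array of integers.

[1,1,2,3,4,5,5,6,7,8,9,9,9,9,10,10,10,10,11,14,15,17,17]

Per-enzyme occurrences:
  JekV (GGAAA, off=2): starts [33, 61, 136, 147] → cuts [35, 63, 138, 149]
  FykX (CGATTT, off=6): starts [1, 40, 87, 108, 123] → cuts [7, 46, 93, 114, 129]
  PtaV (GTGCT, off=0): starts [9, 73, 171, 181] → cuts [9, 73, 171, 181]
  CdoIV (AACA, off=0): starts [18, 36, 78, 98, 104, 115, 141, 158, 167] → cuts [18, 36, 78, 98, 104, 115, 141, 158, 167]

All cut coordinates (distinct, sorted): [7, 9, 18, 35, 36, 46, 63, 73, 78, 93, 98, 104, 114, 115, 129, 138, 141, 149, 158, 167, 171, 181]

Fragments:
  [0,7): 7 bp
  [7,9): 2 bp
  [9,18): 9 bp
  [18,35): 17 bp
  [35,36): 1 bp
  [36,46): 10 bp
  [46,63): 17 bp
  [63,73): 10 bp
  [73,78): 5 bp
  [78,93): 15 bp
  [93,98): 5 bp
  [98,104): 6 bp
  [104,114): 10 bp
  [114,115): 1 bp
  [115,129): 14 bp
  [129,138): 9 bp
  [138,141): 3 bp
  [141,149): 8 bp
  [149,158): 9 bp
  [158,167): 9 bp
  [167,171): 4 bp
  [171,181): 10 bp
  [181,192): 11 bp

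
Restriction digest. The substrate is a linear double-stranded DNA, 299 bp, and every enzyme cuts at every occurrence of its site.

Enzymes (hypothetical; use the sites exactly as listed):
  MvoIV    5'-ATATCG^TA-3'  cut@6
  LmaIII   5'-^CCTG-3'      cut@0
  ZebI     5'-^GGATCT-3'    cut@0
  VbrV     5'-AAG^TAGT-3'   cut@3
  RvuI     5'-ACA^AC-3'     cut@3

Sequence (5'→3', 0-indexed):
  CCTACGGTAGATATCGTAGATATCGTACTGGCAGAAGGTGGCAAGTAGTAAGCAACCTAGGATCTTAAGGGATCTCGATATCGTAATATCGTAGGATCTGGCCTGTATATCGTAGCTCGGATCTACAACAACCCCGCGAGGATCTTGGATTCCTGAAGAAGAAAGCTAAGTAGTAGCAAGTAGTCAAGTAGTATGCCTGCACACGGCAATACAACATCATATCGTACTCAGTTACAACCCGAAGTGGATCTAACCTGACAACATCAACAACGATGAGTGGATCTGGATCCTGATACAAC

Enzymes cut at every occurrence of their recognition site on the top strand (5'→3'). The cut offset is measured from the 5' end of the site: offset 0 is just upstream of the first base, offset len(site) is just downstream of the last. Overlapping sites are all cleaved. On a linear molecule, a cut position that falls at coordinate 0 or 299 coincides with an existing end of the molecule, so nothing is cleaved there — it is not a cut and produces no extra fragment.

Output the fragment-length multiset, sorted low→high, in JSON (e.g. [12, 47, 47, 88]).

[2,2,3,6,7,7,8,8,8,8,9,9,9,9,9,9,9,10,10,10,11,11,12,12,14,14,16,18,19,20]

Scan for sites:
  MvoIV ATATCGTA/6: at [10, 19, 77, 85, 106, 218] ⇒ [16, 25, 83, 91, 112, 224]
  LmaIII CCTG/0: at [101, 151, 195, 253, 288] ⇒ [101, 151, 195, 253, 288]
  ZebI GGATCT/0: at [59, 69, 93, 118, 139, 245, 278] ⇒ [59, 69, 93, 118, 139, 245, 278]
  VbrV AAGTAGT/3: at [42, 167, 177, 185] ⇒ [45, 170, 180, 188]
  RvuI ACAAC/3: at [124, 127, 210, 233, 257, 266, 294] ⇒ [127, 130, 213, 236, 260, 269, 297]

Pooled cuts: [16, 25, 45, 59, 69, 83, 91, 93, 101, 112, 118, 127, 130, 139, 151, 170, 180, 188, 195, 213, 224, 236, 245, 253, 260, 269, 278, 288, 297]

Fragments:
  [0,16): 16 bp
  [16,25): 9 bp
  [25,45): 20 bp
  [45,59): 14 bp
  [59,69): 10 bp
  [69,83): 14 bp
  [83,91): 8 bp
  [91,93): 2 bp
  [93,101): 8 bp
  [101,112): 11 bp
  [112,118): 6 bp
  [118,127): 9 bp
  [127,130): 3 bp
  [130,139): 9 bp
  [139,151): 12 bp
  [151,170): 19 bp
  [170,180): 10 bp
  [180,188): 8 bp
  [188,195): 7 bp
  [195,213): 18 bp
  [213,224): 11 bp
  [224,236): 12 bp
  [236,245): 9 bp
  [245,253): 8 bp
  [253,260): 7 bp
  [260,269): 9 bp
  [269,278): 9 bp
  [278,288): 10 bp
  [288,297): 9 bp
  [297,299): 2 bp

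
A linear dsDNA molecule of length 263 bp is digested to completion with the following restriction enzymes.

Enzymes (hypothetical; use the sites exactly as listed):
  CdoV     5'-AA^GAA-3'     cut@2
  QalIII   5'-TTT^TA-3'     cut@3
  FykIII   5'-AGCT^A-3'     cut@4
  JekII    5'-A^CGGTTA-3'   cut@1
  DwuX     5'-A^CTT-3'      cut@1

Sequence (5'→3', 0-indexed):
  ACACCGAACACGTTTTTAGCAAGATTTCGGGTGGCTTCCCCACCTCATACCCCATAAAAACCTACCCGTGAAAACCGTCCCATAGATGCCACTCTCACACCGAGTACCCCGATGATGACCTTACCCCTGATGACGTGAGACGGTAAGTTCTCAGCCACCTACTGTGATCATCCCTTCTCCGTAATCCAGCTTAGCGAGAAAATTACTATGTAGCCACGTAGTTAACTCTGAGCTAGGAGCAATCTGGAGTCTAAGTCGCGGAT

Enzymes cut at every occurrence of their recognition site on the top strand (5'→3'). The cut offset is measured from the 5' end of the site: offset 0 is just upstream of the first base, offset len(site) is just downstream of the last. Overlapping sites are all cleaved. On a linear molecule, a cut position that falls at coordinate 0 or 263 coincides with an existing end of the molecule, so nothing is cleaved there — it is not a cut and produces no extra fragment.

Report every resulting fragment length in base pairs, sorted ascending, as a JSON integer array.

Per-enzyme occurrences:
  CdoV (AAGAA, off=2): no sites
  QalIII TTTTA/3: at [13] ⇒ [16]
  FykIII AGCTA/4: at [230] ⇒ [234]
  JekII (ACGGTTA, off=1): no sites
  DwuX (ACTT, off=1): no sites

Pooled cuts: [16, 234]

Fragments:
  [0,16): 16 bp
  [16,234): 218 bp
  [234,263): 29 bp

[16,29,218]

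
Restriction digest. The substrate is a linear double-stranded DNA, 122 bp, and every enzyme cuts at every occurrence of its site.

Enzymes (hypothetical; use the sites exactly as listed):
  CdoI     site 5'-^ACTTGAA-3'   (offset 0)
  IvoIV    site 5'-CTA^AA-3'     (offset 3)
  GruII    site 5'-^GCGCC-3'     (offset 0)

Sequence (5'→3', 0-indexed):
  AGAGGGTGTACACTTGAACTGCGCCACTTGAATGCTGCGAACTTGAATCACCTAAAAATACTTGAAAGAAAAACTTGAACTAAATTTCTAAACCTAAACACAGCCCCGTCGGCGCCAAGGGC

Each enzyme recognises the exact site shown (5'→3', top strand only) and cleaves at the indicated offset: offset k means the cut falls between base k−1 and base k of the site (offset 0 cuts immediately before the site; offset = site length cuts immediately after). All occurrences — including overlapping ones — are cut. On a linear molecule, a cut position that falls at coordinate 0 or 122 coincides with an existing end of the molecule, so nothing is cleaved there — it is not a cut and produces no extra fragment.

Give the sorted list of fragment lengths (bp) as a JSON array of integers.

[5,5,6,8,9,10,11,11,13,14,15,15]

Per-enzyme occurrences:
  CdoI (ACTTGAA, off=0): starts [11, 25, 40, 59, 72] → cuts [11, 25, 40, 59, 72]
  IvoIV (CTAAA, off=3): starts [51, 79, 87, 93] → cuts [54, 82, 90, 96]
  GruII (GCGCC, off=0): starts [20, 111] → cuts [20, 111]

Pooled cuts: [11, 20, 25, 40, 54, 59, 72, 82, 90, 96, 111]

Fragments:
  [0,11): 11 bp
  [11,20): 9 bp
  [20,25): 5 bp
  [25,40): 15 bp
  [40,54): 14 bp
  [54,59): 5 bp
  [59,72): 13 bp
  [72,82): 10 bp
  [82,90): 8 bp
  [90,96): 6 bp
  [96,111): 15 bp
  [111,122): 11 bp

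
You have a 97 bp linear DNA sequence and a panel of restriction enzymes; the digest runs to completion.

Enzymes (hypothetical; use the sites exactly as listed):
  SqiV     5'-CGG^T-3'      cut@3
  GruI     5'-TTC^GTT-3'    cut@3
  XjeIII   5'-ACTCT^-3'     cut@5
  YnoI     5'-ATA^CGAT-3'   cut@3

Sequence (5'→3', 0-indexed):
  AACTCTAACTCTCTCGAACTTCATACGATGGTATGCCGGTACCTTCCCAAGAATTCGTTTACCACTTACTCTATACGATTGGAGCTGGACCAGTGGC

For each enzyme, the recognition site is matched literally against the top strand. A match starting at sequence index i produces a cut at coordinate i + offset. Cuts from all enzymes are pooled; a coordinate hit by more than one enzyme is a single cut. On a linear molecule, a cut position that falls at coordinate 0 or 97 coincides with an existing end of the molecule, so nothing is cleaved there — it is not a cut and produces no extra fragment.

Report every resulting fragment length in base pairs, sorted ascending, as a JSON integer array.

[3,6,6,13,14,16,17,22]

Scan for sites:
  SqiV CGGT/3: at [36] ⇒ [39]
  GruI TTCGTT/3: at [53] ⇒ [56]
  XjeIII ACTCT/5: at [1, 7, 67] ⇒ [6, 12, 72]
  YnoI ATACGAT/3: at [22, 72] ⇒ [25, 75]

Pooled cuts: [6, 12, 25, 39, 56, 72, 75]

Fragment lengths:
  [0,6): 6 bp
  [6,12): 6 bp
  [12,25): 13 bp
  [25,39): 14 bp
  [39,56): 17 bp
  [56,72): 16 bp
  [72,75): 3 bp
  [75,97): 22 bp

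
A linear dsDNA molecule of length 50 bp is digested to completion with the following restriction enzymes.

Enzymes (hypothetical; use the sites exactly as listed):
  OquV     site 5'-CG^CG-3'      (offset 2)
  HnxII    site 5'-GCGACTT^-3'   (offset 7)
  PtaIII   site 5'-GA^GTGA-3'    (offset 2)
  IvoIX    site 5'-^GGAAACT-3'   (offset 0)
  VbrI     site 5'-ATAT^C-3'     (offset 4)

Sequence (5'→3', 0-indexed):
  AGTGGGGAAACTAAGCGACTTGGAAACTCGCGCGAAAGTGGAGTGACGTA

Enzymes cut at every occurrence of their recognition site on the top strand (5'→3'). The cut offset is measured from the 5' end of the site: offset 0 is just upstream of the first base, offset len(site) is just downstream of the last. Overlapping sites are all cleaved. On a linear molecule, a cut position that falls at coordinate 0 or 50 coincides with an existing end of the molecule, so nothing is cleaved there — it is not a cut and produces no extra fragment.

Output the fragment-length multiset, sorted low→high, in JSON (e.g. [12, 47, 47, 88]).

[2,5,8,9,10,16]

Per-enzyme occurrences:
  OquV CGCG/2: at [28, 30] ⇒ [30, 32]
  HnxII GCGACTT/7: at [14] ⇒ [21]
  PtaIII GAGTGA/2: at [40] ⇒ [42]
  IvoIX GGAAACT/0: at [5, 21] ⇒ [5, 21]
  VbrI (ATATC, off=4): no sites

All cut coordinates (distinct, sorted): [5, 21, 30, 32, 42]

Fragments:
  [0,5): 5 bp
  [5,21): 16 bp
  [21,30): 9 bp
  [30,32): 2 bp
  [32,42): 10 bp
  [42,50): 8 bp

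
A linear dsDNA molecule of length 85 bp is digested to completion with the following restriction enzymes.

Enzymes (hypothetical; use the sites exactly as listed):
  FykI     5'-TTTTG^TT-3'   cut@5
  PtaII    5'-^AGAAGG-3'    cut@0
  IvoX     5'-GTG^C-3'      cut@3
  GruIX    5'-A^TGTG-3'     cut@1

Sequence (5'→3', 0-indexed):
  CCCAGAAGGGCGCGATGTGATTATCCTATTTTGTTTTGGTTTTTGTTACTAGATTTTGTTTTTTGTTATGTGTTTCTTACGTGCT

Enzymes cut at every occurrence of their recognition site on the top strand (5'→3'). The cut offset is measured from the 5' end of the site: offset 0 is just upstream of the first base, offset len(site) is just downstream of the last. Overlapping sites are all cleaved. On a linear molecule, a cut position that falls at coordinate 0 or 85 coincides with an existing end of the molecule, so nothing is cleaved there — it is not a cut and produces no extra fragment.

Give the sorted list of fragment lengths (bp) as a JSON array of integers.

[2,3,3,7,12,12,13,15,18]

Scan for sites:
  FykI TTTTGTT/5: at [28, 40, 53, 60] ⇒ [33, 45, 58, 65]
  PtaII AGAAGG/0: at [3] ⇒ [3]
  IvoX GTGC/3: at [80] ⇒ [83]
  GruIX ATGTG/1: at [14, 67] ⇒ [15, 68]

All cut coordinates (distinct, sorted): [3, 15, 33, 45, 58, 65, 68, 83]

Fragment lengths:
  [0,3): 3 bp
  [3,15): 12 bp
  [15,33): 18 bp
  [33,45): 12 bp
  [45,58): 13 bp
  [58,65): 7 bp
  [65,68): 3 bp
  [68,83): 15 bp
  [83,85): 2 bp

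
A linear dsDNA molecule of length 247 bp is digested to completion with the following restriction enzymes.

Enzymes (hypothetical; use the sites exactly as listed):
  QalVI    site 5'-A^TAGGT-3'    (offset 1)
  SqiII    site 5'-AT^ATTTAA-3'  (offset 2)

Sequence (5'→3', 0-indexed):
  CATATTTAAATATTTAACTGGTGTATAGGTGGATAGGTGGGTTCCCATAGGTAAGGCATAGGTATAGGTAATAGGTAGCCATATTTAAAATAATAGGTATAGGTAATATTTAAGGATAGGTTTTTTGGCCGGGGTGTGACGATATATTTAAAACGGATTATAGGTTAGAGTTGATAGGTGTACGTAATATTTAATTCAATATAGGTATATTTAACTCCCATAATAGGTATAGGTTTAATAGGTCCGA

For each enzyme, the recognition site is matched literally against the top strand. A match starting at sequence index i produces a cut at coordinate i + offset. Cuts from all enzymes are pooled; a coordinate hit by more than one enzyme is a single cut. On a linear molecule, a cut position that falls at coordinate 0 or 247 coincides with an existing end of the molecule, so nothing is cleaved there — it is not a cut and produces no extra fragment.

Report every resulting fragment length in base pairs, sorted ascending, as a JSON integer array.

[3,6,6,6,7,7,8,8,8,9,9,9,11,11,11,13,14,14,14,14,15,15,29]

Per-enzyme occurrences:
  QalVI (ATAGGT, off=1): starts [24, 32, 46, 57, 63, 70, 92, 98, 115, 159, 173, 200, 222, 228, 237] → cuts [25, 33, 47, 58, 64, 71, 93, 99, 116, 160, 174, 201, 223, 229, 238]
  SqiII (ATATTTAA, off=2): starts [1, 9, 80, 105, 143, 186, 206] → cuts [3, 11, 82, 107, 145, 188, 208]

Pooled cuts: [3, 11, 25, 33, 47, 58, 64, 71, 82, 93, 99, 107, 116, 145, 160, 174, 188, 201, 208, 223, 229, 238]

Fragments:
  [0,3): 3 bp
  [3,11): 8 bp
  [11,25): 14 bp
  [25,33): 8 bp
  [33,47): 14 bp
  [47,58): 11 bp
  [58,64): 6 bp
  [64,71): 7 bp
  [71,82): 11 bp
  [82,93): 11 bp
  [93,99): 6 bp
  [99,107): 8 bp
  [107,116): 9 bp
  [116,145): 29 bp
  [145,160): 15 bp
  [160,174): 14 bp
  [174,188): 14 bp
  [188,201): 13 bp
  [201,208): 7 bp
  [208,223): 15 bp
  [223,229): 6 bp
  [229,238): 9 bp
  [238,247): 9 bp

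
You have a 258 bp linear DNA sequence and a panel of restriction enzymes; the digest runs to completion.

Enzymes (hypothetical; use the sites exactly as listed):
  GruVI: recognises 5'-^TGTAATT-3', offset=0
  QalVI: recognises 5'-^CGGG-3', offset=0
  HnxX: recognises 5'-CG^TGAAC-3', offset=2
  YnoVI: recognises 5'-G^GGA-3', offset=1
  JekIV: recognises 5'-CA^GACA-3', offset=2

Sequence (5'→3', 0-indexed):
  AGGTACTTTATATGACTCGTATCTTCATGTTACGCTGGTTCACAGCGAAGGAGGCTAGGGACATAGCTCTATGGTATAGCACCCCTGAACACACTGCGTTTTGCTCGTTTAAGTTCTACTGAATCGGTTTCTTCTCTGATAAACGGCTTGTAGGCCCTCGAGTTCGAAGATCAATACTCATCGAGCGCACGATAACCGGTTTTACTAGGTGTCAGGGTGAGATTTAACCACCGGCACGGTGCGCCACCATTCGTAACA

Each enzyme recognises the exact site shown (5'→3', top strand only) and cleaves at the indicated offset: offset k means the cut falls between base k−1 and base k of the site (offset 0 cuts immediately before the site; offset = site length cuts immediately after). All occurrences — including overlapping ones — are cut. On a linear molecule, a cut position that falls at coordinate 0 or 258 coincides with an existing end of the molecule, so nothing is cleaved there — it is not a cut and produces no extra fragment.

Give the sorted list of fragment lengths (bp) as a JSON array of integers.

[58,200]

Per-enzyme occurrences:
  GruVI (TGTAATT, off=0): no sites
  QalVI (CGGG, off=0): no sites
  HnxX (CGTGAAC, off=2): no sites
  YnoVI GGGA/1: at [57] ⇒ [58]
  JekIV (CAGACA, off=2): no sites

All cut coordinates (distinct, sorted): [58]

Fragment lengths:
  [0,58): 58 bp
  [58,258): 200 bp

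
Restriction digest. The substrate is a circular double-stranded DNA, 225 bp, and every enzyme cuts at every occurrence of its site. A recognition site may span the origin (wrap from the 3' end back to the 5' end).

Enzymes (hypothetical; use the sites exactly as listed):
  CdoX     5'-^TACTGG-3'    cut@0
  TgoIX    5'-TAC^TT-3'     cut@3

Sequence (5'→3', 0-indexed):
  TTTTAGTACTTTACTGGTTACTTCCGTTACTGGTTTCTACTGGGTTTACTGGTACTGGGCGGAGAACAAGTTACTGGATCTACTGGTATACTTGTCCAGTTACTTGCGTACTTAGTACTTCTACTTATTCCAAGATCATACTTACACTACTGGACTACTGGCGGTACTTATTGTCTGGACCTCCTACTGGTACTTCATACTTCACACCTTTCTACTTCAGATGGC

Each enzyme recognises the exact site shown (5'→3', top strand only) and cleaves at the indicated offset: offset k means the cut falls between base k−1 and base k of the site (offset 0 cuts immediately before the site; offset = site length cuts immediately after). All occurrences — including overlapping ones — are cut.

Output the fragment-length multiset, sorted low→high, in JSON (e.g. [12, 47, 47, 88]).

Scan for sites:
  CdoX TACTGG/0: at [11, 27, 37, 46, 52, 71, 80, 147, 155, 184] ⇒ [11, 27, 37, 46, 52, 71, 80, 147, 155, 184]
  TgoIX TACTT/3: at [6, 18, 88, 100, 108, 115, 121, 138, 164, 190, 197, 212] ⇒ [9, 21, 91, 103, 111, 118, 124, 141, 167, 193, 200, 215]

All cut coordinates (distinct, sorted): [9, 11, 21, 27, 37, 46, 52, 71, 80, 91, 103, 111, 118, 124, 141, 147, 155, 167, 184, 193, 200, 215]

Fragments:
  9→11: 2 bp
  11→21: 10 bp
  21→27: 6 bp
  27→37: 10 bp
  37→46: 9 bp
  46→52: 6 bp
  52→71: 19 bp
  71→80: 9 bp
  80→91: 11 bp
  91→103: 12 bp
  103→111: 8 bp
  111→118: 7 bp
  118→124: 6 bp
  124→141: 17 bp
  141→147: 6 bp
  147→155: 8 bp
  155→167: 12 bp
  167→184: 17 bp
  184→193: 9 bp
  193→200: 7 bp
  200→215: 15 bp
  215→9 (wrap): 225-215+9 = 19 bp

[2,6,6,6,6,7,7,8,8,9,9,9,10,10,11,12,12,15,17,17,19,19]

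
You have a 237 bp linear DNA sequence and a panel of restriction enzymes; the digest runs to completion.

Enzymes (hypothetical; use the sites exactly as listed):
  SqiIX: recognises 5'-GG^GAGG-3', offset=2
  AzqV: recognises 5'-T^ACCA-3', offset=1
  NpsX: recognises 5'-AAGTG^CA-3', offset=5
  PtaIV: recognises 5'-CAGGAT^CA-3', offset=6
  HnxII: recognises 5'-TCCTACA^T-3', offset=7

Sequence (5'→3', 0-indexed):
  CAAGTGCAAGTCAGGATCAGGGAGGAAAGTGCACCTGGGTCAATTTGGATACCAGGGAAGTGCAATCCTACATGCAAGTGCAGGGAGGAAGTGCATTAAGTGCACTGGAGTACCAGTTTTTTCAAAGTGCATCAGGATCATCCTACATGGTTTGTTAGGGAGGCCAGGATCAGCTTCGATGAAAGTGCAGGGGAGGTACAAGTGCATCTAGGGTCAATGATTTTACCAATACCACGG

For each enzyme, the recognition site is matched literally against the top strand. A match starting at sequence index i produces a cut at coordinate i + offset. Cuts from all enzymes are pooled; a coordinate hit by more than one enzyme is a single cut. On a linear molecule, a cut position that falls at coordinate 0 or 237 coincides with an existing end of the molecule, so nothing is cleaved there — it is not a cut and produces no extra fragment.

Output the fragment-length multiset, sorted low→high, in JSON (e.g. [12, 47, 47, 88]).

[4,4,5,6,6,7,8,9,9,9,9,9,10,10,11,11,12,12,12,17,18,19,20]

Per-enzyme occurrences:
  SqiIX (GGGAGG, off=2): starts [19, 82, 157, 190] → cuts [21, 84, 159, 192]
  AzqV (TACCA, off=1): starts [49, 110, 223, 229] → cuts [50, 111, 224, 230]
  NpsX (AAGTGCA, off=5): starts [1, 26, 57, 75, 88, 97, 124, 182, 199] → cuts [6, 31, 62, 80, 93, 102, 129, 187, 204]
  PtaIV (CAGGATCA, off=6): starts [11, 132, 164] → cuts [17, 138, 170]
  HnxII (TCCTACAT, off=7): starts [65, 140] → cuts [72, 147]

All cut coordinates (distinct, sorted): [6, 17, 21, 31, 50, 62, 72, 80, 84, 93, 102, 111, 129, 138, 147, 159, 170, 187, 192, 204, 224, 230]

Fragments:
  [0,6): 6 bp
  [6,17): 11 bp
  [17,21): 4 bp
  [21,31): 10 bp
  [31,50): 19 bp
  [50,62): 12 bp
  [62,72): 10 bp
  [72,80): 8 bp
  [80,84): 4 bp
  [84,93): 9 bp
  [93,102): 9 bp
  [102,111): 9 bp
  [111,129): 18 bp
  [129,138): 9 bp
  [138,147): 9 bp
  [147,159): 12 bp
  [159,170): 11 bp
  [170,187): 17 bp
  [187,192): 5 bp
  [192,204): 12 bp
  [204,224): 20 bp
  [224,230): 6 bp
  [230,237): 7 bp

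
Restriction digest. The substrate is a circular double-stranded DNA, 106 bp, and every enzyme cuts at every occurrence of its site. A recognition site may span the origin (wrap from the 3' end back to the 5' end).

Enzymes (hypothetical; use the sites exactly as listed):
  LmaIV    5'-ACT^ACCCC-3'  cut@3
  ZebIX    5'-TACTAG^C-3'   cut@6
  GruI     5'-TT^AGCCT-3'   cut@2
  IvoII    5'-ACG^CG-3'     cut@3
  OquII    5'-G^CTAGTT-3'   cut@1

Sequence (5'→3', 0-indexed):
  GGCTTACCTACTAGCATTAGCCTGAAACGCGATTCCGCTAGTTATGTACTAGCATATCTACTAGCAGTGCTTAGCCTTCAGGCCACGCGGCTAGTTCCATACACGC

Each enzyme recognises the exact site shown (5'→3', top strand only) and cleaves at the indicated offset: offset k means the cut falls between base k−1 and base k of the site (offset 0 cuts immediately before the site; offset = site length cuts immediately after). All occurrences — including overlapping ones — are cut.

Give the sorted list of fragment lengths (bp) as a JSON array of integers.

[3,4,8,8,11,12,15,15,15,15]

Scan for sites:
  LmaIV (ACTACCCC, off=3): no sites
  ZebIX TACTAGC/6: at [8, 46, 58] ⇒ [14, 52, 64]
  GruI TTAGCCT/2: at [16, 70] ⇒ [18, 72]
  IvoII ACGCG/3: at [26, 84, 102] ⇒ [29, 87, 105]
  OquII GCTAGTT/1: at [36, 89] ⇒ [37, 90]

Pooled cuts: [14, 18, 29, 37, 52, 64, 72, 87, 90, 105]

Fragments:
  14→18: 4 bp
  18→29: 11 bp
  29→37: 8 bp
  37→52: 15 bp
  52→64: 12 bp
  64→72: 8 bp
  72→87: 15 bp
  87→90: 3 bp
  90→105: 15 bp
  105→14 (wrap): 106-105+14 = 15 bp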